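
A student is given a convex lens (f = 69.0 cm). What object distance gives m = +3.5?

49.3 cm

m = −d_i/d_o ⇒ d_i = −m·d_o.
1/f = 1/d_o + 1/d_i = 1/d_o − 1/(m·d_o) = (1 − 1/m)/d_o, so d_o = f(1 − 1/m) = (69.00)(1 − 1/(+3.5)) = 49.3 cm.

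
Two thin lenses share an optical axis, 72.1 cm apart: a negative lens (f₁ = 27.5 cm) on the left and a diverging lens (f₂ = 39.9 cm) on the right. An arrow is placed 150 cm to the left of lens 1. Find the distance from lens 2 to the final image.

Lens 1 is diverging, so f₁ = −27.5 cm.
Lens 1: 1/d_i1 = 1/f₁ − 1/d_o1 = 1/(-27.5) − 1/(150) = -0.04303, so d_i1 = -23.24 cm.
The intermediate image is 23.24 cm to the left of lens 1 (virtual), which is 72.1 − (-23.24) = 95.34 cm to the left of lens 2, so d_o2 = +95.34 cm.
Lens 2 is diverging, so f₂ = −39.9 cm.
Lens 2: 1/d_i2 = 1/f₂ − 1/d_o2 = 1/(-39.9) − 1/(95.34) = -0.03555, so d_i2 = -28.1 cm.
The final image is virtual, 28.1 cm to the left of lens 2 (overall magnification ≈ 0.046).

28.1 cm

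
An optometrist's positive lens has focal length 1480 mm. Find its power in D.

P = +0.676 D

f = 148 cm = 1.48 m.
P = 1/f = 1/(1.48 m) = +0.676 D.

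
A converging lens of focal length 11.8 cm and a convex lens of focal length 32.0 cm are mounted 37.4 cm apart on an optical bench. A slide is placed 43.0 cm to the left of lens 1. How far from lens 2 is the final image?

Lens 1: 1/d_i1 = 1/f₁ − 1/d_o1 = 1/(11.8) − 1/(43.0) = 0.06149, so d_i1 = 16.26 cm.
The intermediate image is 16.26 cm to the right of lens 1, which is 37.4 − (16.26) = 21.14 cm to the left of lens 2, so d_o2 = +21.14 cm.
Lens 2: 1/d_i2 = 1/f₂ − 1/d_o2 = 1/(32.0) − 1/(21.14) = -0.01605, so d_i2 = -62.3 cm.
The final image is virtual, 62.3 cm to the left of lens 2 (overall magnification ≈ -1.1).

62.3 cm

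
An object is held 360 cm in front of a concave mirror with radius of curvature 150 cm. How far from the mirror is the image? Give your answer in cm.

94.7 cm

f = R/2 = 150/2 = 75.00 cm.
Mirror equation: 1/q = 1/f − 1/p = 1/(75.00) − 1/(360) = 0.01333 − 0.002778 = 0.01056, so q = 94.7 cm.
The image is real, inverted and reduced, in front of the mirror.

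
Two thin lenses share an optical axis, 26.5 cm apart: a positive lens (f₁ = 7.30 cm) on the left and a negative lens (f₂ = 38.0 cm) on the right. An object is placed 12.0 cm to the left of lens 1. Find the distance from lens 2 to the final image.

6.51 cm

Lens 1: 1/d_i1 = 1/f₁ − 1/d_o1 = 1/(7.30) − 1/(12.0) = 0.05365, so d_i1 = 18.64 cm.
The intermediate image is 18.64 cm to the right of lens 1, which is 26.5 − (18.64) = 7.860 cm to the left of lens 2, so d_o2 = +7.860 cm.
Lens 2 is diverging, so f₂ = −38.0 cm.
Lens 2: 1/d_i2 = 1/f₂ − 1/d_o2 = 1/(-38.0) − 1/(7.860) = -0.1535, so d_i2 = -6.51 cm.
The final image is virtual, 6.51 cm to the left of lens 2 (overall magnification ≈ -1.3).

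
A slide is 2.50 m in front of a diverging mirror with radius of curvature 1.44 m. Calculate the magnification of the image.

f = R/2 = 1.44/2 = 0.7200 m; for a diverging mirror, f = -0.7200 m.
1/d_i = 1/f − 1/d_o = 1/(-0.7200) − 1/(2.50) = -1.789, so d_i = -0.5590 m.
m = −d_i/d_o = −(-0.5590)/(2.50) = +0.224.
The image is virtual, upright and reduced, behind the mirror.

m = +0.224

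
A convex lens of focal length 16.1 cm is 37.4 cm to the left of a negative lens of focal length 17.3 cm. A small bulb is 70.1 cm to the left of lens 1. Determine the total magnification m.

m = -0.153

Lens 1: 1/d_i1 = 1/(16.1) − 1/(70.1) = 0.04785, so d_i1 = 20.90 cm; m₁ = −d_i1/d_o1 = -0.2981.
d_o2 = 37.4 − (20.90) = 16.50 cm.
f₂ = −17.3 cm (diverging).
Lens 2: 1/d_i2 = 1/(-17.3) − 1/(16.50) = -0.1184, so d_i2 = -8.445 cm; m₂ = −d_i2/d_o2 = +0.5118.
m = m₁·m₂ = (-0.2981)(+0.5118) = -0.153.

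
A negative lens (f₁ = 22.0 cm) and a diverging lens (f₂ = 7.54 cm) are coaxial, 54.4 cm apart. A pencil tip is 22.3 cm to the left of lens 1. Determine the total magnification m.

m = +0.0513

f₁ = −22.0 cm (diverging).
Lens 1: 1/d_i1 = 1/(-22.0) − 1/(22.3) = -0.09030, so d_i1 = -11.07 cm; m₁ = −d_i1/d_o1 = +0.4964.
d_o2 = 54.4 − (-11.07) = 65.47 cm.
f₂ = −7.54 cm (diverging).
Lens 2: 1/d_i2 = 1/(-7.54) − 1/(65.47) = -0.1479, so d_i2 = -6.761 cm; m₂ = −d_i2/d_o2 = +0.1033.
m = m₁·m₂ = (+0.4964)(+0.1033) = +0.0513.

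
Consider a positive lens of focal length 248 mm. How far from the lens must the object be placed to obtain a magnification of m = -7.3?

282 mm

m = −d_i/d_o ⇒ d_i = −m·d_o.
1/f = 1/d_o + 1/d_i = 1/d_o − 1/(m·d_o) = (1 − 1/m)/d_o, so d_o = f(1 − 1/m) = (248.0)(1 − 1/(-7.3)) = 282 mm.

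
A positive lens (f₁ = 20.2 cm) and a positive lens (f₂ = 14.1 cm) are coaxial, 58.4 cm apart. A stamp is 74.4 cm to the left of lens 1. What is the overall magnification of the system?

m = +0.317

Lens 1: 1/d_i1 = 1/(20.2) − 1/(74.4) = 0.03606, so d_i1 = 27.73 cm; m₁ = −d_i1/d_o1 = -0.3727.
d_o2 = 58.4 − (27.73) = 30.67 cm.
Lens 2: 1/d_i2 = 1/(14.1) − 1/(30.67) = 0.03832, so d_i2 = 26.10 cm; m₂ = −d_i2/d_o2 = -0.8509.
m = m₁·m₂ = (-0.3727)(-0.8509) = +0.317.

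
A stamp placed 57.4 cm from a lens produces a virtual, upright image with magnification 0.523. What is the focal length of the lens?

f = -62.9 cm (diverging)

m = −d_i/d_o ⇒ d_i = −m·d_o = −(+0.523)·(57.4) = -30.02 cm.
1/f = 1/d_o + 1/d_i = 1/(57.4) + 1/(-30.02) = -0.01589, so f = -62.9 cm.
Since f is negative, the lens is diverging.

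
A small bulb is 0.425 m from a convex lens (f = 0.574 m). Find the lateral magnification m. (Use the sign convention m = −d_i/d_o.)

m = +3.85

1/d_i = 1/f − 1/d_o = 1/(0.5740) − 1/(0.425) = -0.6108, so d_i = -1.637 m.
m = −d_i/d_o = −(-1.637)/(0.425) = +3.85.
The image is virtual, upright and enlarged, on the same side as the object.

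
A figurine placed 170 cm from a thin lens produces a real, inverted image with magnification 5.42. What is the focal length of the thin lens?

f = 144 cm (converging)

m = −d_i/d_o ⇒ d_i = −m·d_o = −(-5.42)·(170) = 921.4 cm.
1/f = 1/d_o + 1/d_i = 1/(170) + 1/(921.4) = 0.006968, so f = 144 cm.
Since f is positive, the thin lens is converging.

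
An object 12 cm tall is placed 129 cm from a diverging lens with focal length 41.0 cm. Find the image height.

For a diverging lens, f = -41.0 cm.
1/d_i = 1/f − 1/d_o = 1/(-41.00) − 1/(129) = -0.03214, so d_i = -31.11 cm.
m = −d_i/d_o = +0.2412.
|h_i| = |m|·h_o = 0.2412 × 12 = 2.89 cm. The image is virtual, upright and reduced, on the same side as the object.

2.89 cm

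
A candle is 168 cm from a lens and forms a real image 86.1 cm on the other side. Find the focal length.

f = 56.9 cm (converging)

Real image ⇒ d_i = +86.1 cm.
1/f = 1/d_o + 1/d_i = 1/(168) + 1/(86.1) = 0.01757, so f = 56.9 cm.
Since f is positive, the lens is converging.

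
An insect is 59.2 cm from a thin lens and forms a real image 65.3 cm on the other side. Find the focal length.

f = 31.1 cm (converging)

Real image ⇒ d_i = +65.3 cm.
1/f = 1/d_o + 1/d_i = 1/(59.2) + 1/(65.3) = 0.03221, so f = 31.1 cm.
Since f is positive, the thin lens is converging.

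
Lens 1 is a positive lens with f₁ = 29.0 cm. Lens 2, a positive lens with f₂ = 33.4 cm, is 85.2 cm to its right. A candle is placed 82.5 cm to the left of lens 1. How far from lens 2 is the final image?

Lens 1: 1/d_i1 = 1/f₁ − 1/d_o1 = 1/(29.0) − 1/(82.5) = 0.02236, so d_i1 = 44.72 cm.
The intermediate image is 44.72 cm to the right of lens 1, which is 85.2 − (44.72) = 40.48 cm to the left of lens 2, so d_o2 = +40.48 cm.
Lens 2: 1/d_i2 = 1/f₂ − 1/d_o2 = 1/(33.4) − 1/(40.48) = 0.005237, so d_i2 = 191 cm.
The final image is real, 191 cm to the right of lens 2 (overall magnification ≈ 2.6).

191 cm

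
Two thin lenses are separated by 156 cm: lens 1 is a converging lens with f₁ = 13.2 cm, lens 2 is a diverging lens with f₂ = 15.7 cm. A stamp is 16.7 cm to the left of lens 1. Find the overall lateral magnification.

Lens 1: 1/d_i1 = 1/(13.2) − 1/(16.7) = 0.01588, so d_i1 = 62.98 cm; m₁ = −d_i1/d_o1 = -3.771.
d_o2 = 156 − (62.98) = 93.02 cm.
f₂ = −15.7 cm (diverging).
Lens 2: 1/d_i2 = 1/(-15.7) − 1/(93.02) = -0.07444, so d_i2 = -13.43 cm; m₂ = −d_i2/d_o2 = +0.1444.
m = m₁·m₂ = (-3.771)(+0.1444) = -0.545.

m = -0.545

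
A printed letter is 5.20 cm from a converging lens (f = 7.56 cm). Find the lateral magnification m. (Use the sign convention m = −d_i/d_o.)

m = +3.20

1/d_i = 1/f − 1/d_o = 1/(7.560) − 1/(5.20) = -0.06003, so d_i = -16.66 cm.
m = −d_i/d_o = −(-16.66)/(5.20) = +3.20.
The image is virtual, upright and enlarged, on the same side as the object.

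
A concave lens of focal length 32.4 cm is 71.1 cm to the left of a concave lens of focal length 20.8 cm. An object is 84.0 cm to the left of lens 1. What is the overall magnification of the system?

f₁ = −32.4 cm (diverging).
Lens 1: 1/d_i1 = 1/(-32.4) − 1/(84.0) = -0.04277, so d_i1 = -23.38 cm; m₁ = −d_i1/d_o1 = +0.2783.
d_o2 = 71.1 − (-23.38) = 94.48 cm.
f₂ = −20.8 cm (diverging).
Lens 2: 1/d_i2 = 1/(-20.8) − 1/(94.48) = -0.05866, so d_i2 = -17.05 cm; m₂ = −d_i2/d_o2 = +0.1804.
m = m₁·m₂ = (+0.2783)(+0.1804) = +0.0502.

m = +0.0502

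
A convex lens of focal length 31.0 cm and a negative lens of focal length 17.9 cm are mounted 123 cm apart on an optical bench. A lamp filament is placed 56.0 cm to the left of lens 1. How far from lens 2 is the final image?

Lens 1: 1/d_i1 = 1/f₁ − 1/d_o1 = 1/(31.0) − 1/(56.0) = 0.01440, so d_i1 = 69.44 cm.
The intermediate image is 69.44 cm to the right of lens 1, which is 123 − (69.44) = 53.56 cm to the left of lens 2, so d_o2 = +53.56 cm.
Lens 2 is diverging, so f₂ = −17.9 cm.
Lens 2: 1/d_i2 = 1/f₂ − 1/d_o2 = 1/(-17.9) − 1/(53.56) = -0.07454, so d_i2 = -13.4 cm.
The final image is virtual, 13.4 cm to the left of lens 2 (overall magnification ≈ -0.31).

13.4 cm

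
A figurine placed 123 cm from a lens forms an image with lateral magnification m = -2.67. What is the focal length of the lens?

f = 89.5 cm (converging)

m = −d_i/d_o ⇒ d_i = −m·d_o = −(-2.67)·(123) = 328.4 cm.
1/f = 1/d_o + 1/d_i = 1/(123) + 1/(328.4) = 0.01118, so f = 89.5 cm.
Since f is positive, the lens is converging.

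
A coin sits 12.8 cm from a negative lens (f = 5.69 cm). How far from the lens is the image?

3.94 cm

For a negative lens, f = -5.69 cm.
Lens equation: 1/s_i = 1/f − 1/s_o = 1/(-5.690) − 1/(12.8) = -0.1757 − 0.07812 = -0.2539, so s_i = -3.94 cm.
The image is virtual, upright and reduced, on the same side as the object.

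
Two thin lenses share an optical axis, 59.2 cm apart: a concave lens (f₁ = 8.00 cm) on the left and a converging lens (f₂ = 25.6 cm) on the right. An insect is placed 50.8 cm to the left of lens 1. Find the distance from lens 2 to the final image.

Lens 1 is diverging, so f₁ = −8.00 cm.
Lens 1: 1/d_i1 = 1/f₁ − 1/d_o1 = 1/(-8.00) − 1/(50.8) = -0.1447, so d_i1 = -6.912 cm.
The intermediate image is 6.912 cm to the left of lens 1 (virtual), which is 59.2 − (-6.912) = 66.11 cm to the left of lens 2, so d_o2 = +66.11 cm.
Lens 2: 1/d_i2 = 1/f₂ − 1/d_o2 = 1/(25.6) − 1/(66.11) = 0.02394, so d_i2 = 41.8 cm.
The final image is real, 41.8 cm to the right of lens 2 (overall magnification ≈ -0.086).

41.8 cm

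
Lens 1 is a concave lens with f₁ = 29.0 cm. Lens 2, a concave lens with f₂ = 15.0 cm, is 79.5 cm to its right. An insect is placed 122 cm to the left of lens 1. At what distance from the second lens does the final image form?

13.1 cm

Lens 1 is diverging, so f₁ = −29.0 cm.
Lens 1: 1/d_i1 = 1/f₁ − 1/d_o1 = 1/(-29.0) − 1/(122) = -0.04268, so d_i1 = -23.43 cm.
The intermediate image is 23.43 cm to the left of lens 1 (virtual), which is 79.5 − (-23.43) = 102.9 cm to the left of lens 2, so d_o2 = +102.9 cm.
Lens 2 is diverging, so f₂ = −15.0 cm.
Lens 2: 1/d_i2 = 1/f₂ − 1/d_o2 = 1/(-15.0) − 1/(102.9) = -0.07638, so d_i2 = -13.1 cm.
The final image is virtual, 13.1 cm to the left of lens 2 (overall magnification ≈ 0.024).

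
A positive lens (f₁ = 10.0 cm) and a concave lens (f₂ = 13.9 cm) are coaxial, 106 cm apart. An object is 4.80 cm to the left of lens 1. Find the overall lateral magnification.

Lens 1: 1/d_i1 = 1/(10.0) − 1/(4.80) = -0.1083, so d_i1 = -9.231 cm; m₁ = −d_i1/d_o1 = +1.923.
d_o2 = 106 − (-9.231) = 115.2 cm.
f₂ = −13.9 cm (diverging).
Lens 2: 1/d_i2 = 1/(-13.9) − 1/(115.2) = -0.08062, so d_i2 = -12.40 cm; m₂ = −d_i2/d_o2 = +0.1077.
m = m₁·m₂ = (+1.923)(+0.1077) = +0.207.

m = +0.207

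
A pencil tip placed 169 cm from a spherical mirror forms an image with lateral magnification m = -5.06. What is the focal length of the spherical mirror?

m = −d_i/d_o ⇒ d_i = −m·d_o = −(-5.06)·(169) = 855.1 cm.
1/f = 1/d_o + 1/d_i = 1/(169) + 1/(855.1) = 0.007087, so f = 141 cm.
Since f is positive, the spherical mirror is concave.

f = 141 cm (concave)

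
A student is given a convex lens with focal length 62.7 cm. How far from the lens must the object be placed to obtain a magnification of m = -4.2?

m = −d_i/d_o ⇒ d_i = −m·d_o.
1/f = 1/d_o + 1/d_i = 1/d_o − 1/(m·d_o) = (1 − 1/m)/d_o, so d_o = f(1 − 1/m) = (62.70)(1 − 1/(-4.2)) = 77.6 cm.

77.6 cm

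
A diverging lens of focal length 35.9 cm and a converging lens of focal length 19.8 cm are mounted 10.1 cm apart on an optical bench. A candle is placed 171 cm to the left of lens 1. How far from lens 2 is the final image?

39.4 cm

Lens 1 is diverging, so f₁ = −35.9 cm.
Lens 1: 1/d_i1 = 1/f₁ − 1/d_o1 = 1/(-35.9) − 1/(171) = -0.03370, so d_i1 = -29.67 cm.
The intermediate image is 29.67 cm to the left of lens 1 (virtual), which is 10.1 − (-29.67) = 39.77 cm to the left of lens 2, so d_o2 = +39.77 cm.
Lens 2: 1/d_i2 = 1/f₂ − 1/d_o2 = 1/(19.8) − 1/(39.77) = 0.02536, so d_i2 = 39.4 cm.
The final image is real, 39.4 cm to the right of lens 2 (overall magnification ≈ -0.17).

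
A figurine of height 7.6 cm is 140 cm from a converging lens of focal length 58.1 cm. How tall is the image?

1/d_i = 1/f − 1/d_o = 1/(58.10) − 1/(140) = 0.01007, so d_i = 99.32 cm.
m = −d_i/d_o = -0.7094.
|h_i| = |m|·h_o = 0.7094 × 7.6 = 5.39 cm. The image is real, inverted and reduced, on the far side of the lens.

5.39 cm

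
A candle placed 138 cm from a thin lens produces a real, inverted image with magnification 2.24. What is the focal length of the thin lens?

f = 95.4 cm (converging)

m = −d_i/d_o ⇒ d_i = −m·d_o = −(-2.24)·(138) = 309.1 cm.
1/f = 1/d_o + 1/d_i = 1/(138) + 1/(309.1) = 0.01048, so f = 95.4 cm.
Since f is positive, the thin lens is converging.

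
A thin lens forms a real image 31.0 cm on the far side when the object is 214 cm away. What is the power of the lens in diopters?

P = +3.69 D

d_i = +31.0 cm.
1/f = 1/d_o + 1/d_i = 1/(214) + 1/(31.0) = 0.03693 cm⁻¹.
f = 27.08 cm = 0.2708 m, so P = 1/f = +3.69 D.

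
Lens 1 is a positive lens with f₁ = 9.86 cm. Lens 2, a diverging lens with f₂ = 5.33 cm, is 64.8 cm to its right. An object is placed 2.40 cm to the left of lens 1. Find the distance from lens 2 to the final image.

4.94 cm

Lens 1: 1/d_i1 = 1/f₁ − 1/d_o1 = 1/(9.86) − 1/(2.40) = -0.3152, so d_i1 = -3.172 cm.
The intermediate image is 3.172 cm to the left of lens 1 (virtual), which is 64.8 − (-3.172) = 67.97 cm to the left of lens 2, so d_o2 = +67.97 cm.
Lens 2 is diverging, so f₂ = −5.33 cm.
Lens 2: 1/d_i2 = 1/f₂ − 1/d_o2 = 1/(-5.33) − 1/(67.97) = -0.2023, so d_i2 = -4.94 cm.
The final image is virtual, 4.94 cm to the left of lens 2 (overall magnification ≈ 0.096).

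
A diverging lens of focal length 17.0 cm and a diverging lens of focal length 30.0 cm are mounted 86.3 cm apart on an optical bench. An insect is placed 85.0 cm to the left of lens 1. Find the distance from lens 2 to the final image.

23.1 cm

Lens 1 is diverging, so f₁ = −17.0 cm.
Lens 1: 1/d_i1 = 1/f₁ − 1/d_o1 = 1/(-17.0) − 1/(85.0) = -0.07059, so d_i1 = -14.17 cm.
The intermediate image is 14.17 cm to the left of lens 1 (virtual), which is 86.3 − (-14.17) = 100.5 cm to the left of lens 2, so d_o2 = +100.5 cm.
Lens 2 is diverging, so f₂ = −30.0 cm.
Lens 2: 1/d_i2 = 1/f₂ − 1/d_o2 = 1/(-30.0) − 1/(100.5) = -0.04328, so d_i2 = -23.1 cm.
The final image is virtual, 23.1 cm to the left of lens 2 (overall magnification ≈ 0.038).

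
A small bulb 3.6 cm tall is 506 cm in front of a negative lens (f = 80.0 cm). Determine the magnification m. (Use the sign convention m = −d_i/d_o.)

m = +0.137

For a negative lens, f = -80.0 cm.
1/d_i = 1/f − 1/d_o = 1/(-80.00) − 1/(506) = -0.01448, so d_i = -69.08 cm.
m = −d_i/d_o = −(-69.08)/(506) = +0.137.
The image is virtual, upright and reduced, on the same side as the object.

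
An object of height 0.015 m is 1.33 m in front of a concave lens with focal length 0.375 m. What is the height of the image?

0.00330 m

For a concave lens, f = -0.375 m.
1/d_i = 1/f − 1/d_o = 1/(-0.3750) − 1/(1.33) = -3.419, so d_i = -0.2925 m.
m = −d_i/d_o = +0.2199.
|h_i| = |m|·h_o = 0.2199 × 0.015 = 0.00330 m. The image is virtual, upright and reduced, on the same side as the object.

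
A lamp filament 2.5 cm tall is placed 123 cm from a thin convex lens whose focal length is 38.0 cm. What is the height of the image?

1/d_i = 1/f − 1/d_o = 1/(38.00) − 1/(123) = 0.01819, so d_i = 54.99 cm.
m = −d_i/d_o = -0.4471.
|h_i| = |m|·h_o = 0.4471 × 2.5 = 1.12 cm. The image is real, inverted and reduced, on the far side of the lens.

1.12 cm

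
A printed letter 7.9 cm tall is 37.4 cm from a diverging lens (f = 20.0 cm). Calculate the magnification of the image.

For a diverging lens, f = -20.0 cm.
1/d_i = 1/f − 1/d_o = 1/(-20.00) − 1/(37.4) = -0.07674, so d_i = -13.03 cm.
m = −d_i/d_o = −(-13.03)/(37.4) = +0.348.
The image is virtual, upright and reduced, on the same side as the object.

m = +0.348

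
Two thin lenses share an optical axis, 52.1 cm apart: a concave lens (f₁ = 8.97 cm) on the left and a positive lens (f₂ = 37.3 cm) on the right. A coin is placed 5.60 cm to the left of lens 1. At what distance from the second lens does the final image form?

114 cm

Lens 1 is diverging, so f₁ = −8.97 cm.
Lens 1: 1/d_i1 = 1/f₁ − 1/d_o1 = 1/(-8.97) − 1/(5.60) = -0.2901, so d_i1 = -3.448 cm.
The intermediate image is 3.448 cm to the left of lens 1 (virtual), which is 52.1 − (-3.448) = 55.55 cm to the left of lens 2, so d_o2 = +55.55 cm.
Lens 2: 1/d_i2 = 1/f₂ − 1/d_o2 = 1/(37.3) − 1/(55.55) = 0.008808, so d_i2 = 114 cm.
The final image is real, 114 cm to the right of lens 2 (overall magnification ≈ -1.3).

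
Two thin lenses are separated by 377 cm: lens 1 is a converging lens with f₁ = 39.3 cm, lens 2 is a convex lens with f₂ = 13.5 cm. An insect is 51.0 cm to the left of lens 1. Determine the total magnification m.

m = +0.236

Lens 1: 1/d_i1 = 1/(39.3) − 1/(51.0) = 0.005837, so d_i1 = 171.3 cm; m₁ = −d_i1/d_o1 = -3.359.
d_o2 = 377 − (171.3) = 205.7 cm.
Lens 2: 1/d_i2 = 1/(13.5) − 1/(205.7) = 0.06921, so d_i2 = 14.45 cm; m₂ = −d_i2/d_o2 = -0.07024.
m = m₁·m₂ = (-3.359)(-0.07024) = +0.236.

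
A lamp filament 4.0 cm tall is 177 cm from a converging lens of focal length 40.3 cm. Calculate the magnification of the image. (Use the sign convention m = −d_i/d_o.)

1/d_i = 1/f − 1/d_o = 1/(40.30) − 1/(177) = 0.01916, so d_i = 52.18 cm.
m = −d_i/d_o = −(52.18)/(177) = -0.295.
The image is real, inverted and reduced, on the far side of the lens.

m = -0.295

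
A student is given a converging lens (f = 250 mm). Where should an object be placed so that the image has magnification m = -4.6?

304 mm

m = −d_i/d_o ⇒ d_i = −m·d_o.
1/f = 1/d_o + 1/d_i = 1/d_o − 1/(m·d_o) = (1 − 1/m)/d_o, so d_o = f(1 − 1/m) = (250.0)(1 − 1/(-4.6)) = 304 mm.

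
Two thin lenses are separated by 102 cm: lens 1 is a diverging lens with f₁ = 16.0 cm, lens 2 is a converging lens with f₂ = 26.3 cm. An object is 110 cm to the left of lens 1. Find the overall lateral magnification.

m = -0.0372

f₁ = −16.0 cm (diverging).
Lens 1: 1/d_i1 = 1/(-16.0) − 1/(110) = -0.07159, so d_i1 = -13.97 cm; m₁ = −d_i1/d_o1 = +0.1270.
d_o2 = 102 − (-13.97) = 116.0 cm.
Lens 2: 1/d_i2 = 1/(26.3) − 1/(116.0) = 0.02940, so d_i2 = 34.01 cm; m₂ = −d_i2/d_o2 = -0.2932.
m = m₁·m₂ = (+0.1270)(-0.2932) = -0.0372.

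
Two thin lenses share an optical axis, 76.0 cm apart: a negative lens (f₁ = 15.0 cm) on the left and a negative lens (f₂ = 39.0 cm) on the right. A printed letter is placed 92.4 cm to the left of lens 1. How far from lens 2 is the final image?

Lens 1 is diverging, so f₁ = −15.0 cm.
Lens 1: 1/d_i1 = 1/f₁ − 1/d_o1 = 1/(-15.0) − 1/(92.4) = -0.07749, so d_i1 = -12.91 cm.
The intermediate image is 12.91 cm to the left of lens 1 (virtual), which is 76.0 − (-12.91) = 88.91 cm to the left of lens 2, so d_o2 = +88.91 cm.
Lens 2 is diverging, so f₂ = −39.0 cm.
Lens 2: 1/d_i2 = 1/f₂ − 1/d_o2 = 1/(-39.0) − 1/(88.91) = -0.03689, so d_i2 = -27.1 cm.
The final image is virtual, 27.1 cm to the left of lens 2 (overall magnification ≈ 0.043).

27.1 cm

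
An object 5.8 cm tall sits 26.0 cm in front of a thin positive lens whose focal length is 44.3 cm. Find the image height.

1/d_i = 1/f − 1/d_o = 1/(44.30) − 1/(26.0) = -0.01589, so d_i = -62.94 cm.
m = −d_i/d_o = +2.421.
|h_i| = |m|·h_o = 2.421 × 5.8 = 14.0 cm. The image is virtual, upright and enlarged, on the same side as the object.

14.0 cm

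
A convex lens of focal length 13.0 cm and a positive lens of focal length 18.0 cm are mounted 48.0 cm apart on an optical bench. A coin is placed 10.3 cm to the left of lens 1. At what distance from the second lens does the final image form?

Lens 1: 1/d_i1 = 1/f₁ − 1/d_o1 = 1/(13.0) − 1/(10.3) = -0.02016, so d_i1 = -49.59 cm.
The intermediate image is 49.59 cm to the left of lens 1 (virtual), which is 48.0 − (-49.59) = 97.59 cm to the left of lens 2, so d_o2 = +97.59 cm.
Lens 2: 1/d_i2 = 1/f₂ − 1/d_o2 = 1/(18.0) − 1/(97.59) = 0.04531, so d_i2 = 22.1 cm.
The final image is real, 22.1 cm to the right of lens 2 (overall magnification ≈ -1.1).

22.1 cm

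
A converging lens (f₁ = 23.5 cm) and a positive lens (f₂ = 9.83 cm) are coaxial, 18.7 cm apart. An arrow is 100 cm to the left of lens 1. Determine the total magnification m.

Lens 1: 1/d_i1 = 1/(23.5) − 1/(100) = 0.03255, so d_i1 = 30.72 cm; m₁ = −d_i1/d_o1 = -0.3072.
d_o2 = 18.7 − (30.72) = -12.02 cm (virtual object).
Lens 2: 1/d_i2 = 1/(9.83) − 1/(-12.02) = 0.1849, so d_i2 = 5.408 cm; m₂ = −d_i2/d_o2 = +0.4499.
m = m₁·m₂ = (-0.3072)(+0.4499) = -0.138.

m = -0.138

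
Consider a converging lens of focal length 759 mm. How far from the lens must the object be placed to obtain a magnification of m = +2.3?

429 mm

m = −d_i/d_o ⇒ d_i = −m·d_o.
1/f = 1/d_o + 1/d_i = 1/d_o − 1/(m·d_o) = (1 − 1/m)/d_o, so d_o = f(1 − 1/m) = (759.0)(1 − 1/(+2.3)) = 429 mm.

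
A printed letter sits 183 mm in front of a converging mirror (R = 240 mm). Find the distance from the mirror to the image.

349 mm

f = R/2 = 240/2 = 120.0 mm.
Mirror equation: 1/v = 1/f − 1/u = 1/(120.0) − 1/(183) = 0.008333 − 0.005464 = 0.002869, so v = 349 mm.
The image is real, inverted and enlarged, in front of the mirror.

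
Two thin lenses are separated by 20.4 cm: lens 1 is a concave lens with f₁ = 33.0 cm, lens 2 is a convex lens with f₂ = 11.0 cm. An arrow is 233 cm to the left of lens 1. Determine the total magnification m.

f₁ = −33.0 cm (diverging).
Lens 1: 1/d_i1 = 1/(-33.0) − 1/(233) = -0.03459, so d_i1 = -28.91 cm; m₁ = −d_i1/d_o1 = +0.1241.
d_o2 = 20.4 − (-28.91) = 49.31 cm.
Lens 2: 1/d_i2 = 1/(11.0) − 1/(49.31) = 0.07063, so d_i2 = 14.16 cm; m₂ = −d_i2/d_o2 = -0.2871.
m = m₁·m₂ = (+0.1241)(-0.2871) = -0.0356.

m = -0.0356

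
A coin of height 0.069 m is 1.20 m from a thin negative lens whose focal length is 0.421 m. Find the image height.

For a negative lens, f = -0.421 m.
1/d_i = 1/f − 1/d_o = 1/(-0.4210) − 1/(1.20) = -3.209, so d_i = -0.3117 m.
m = −d_i/d_o = +0.2597.
|h_i| = |m|·h_o = 0.2597 × 0.069 = 0.0179 m. The image is virtual, upright and reduced, on the same side as the object.

0.0179 m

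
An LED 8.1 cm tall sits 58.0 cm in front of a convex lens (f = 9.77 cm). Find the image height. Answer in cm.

1/d_i = 1/f − 1/d_o = 1/(9.770) − 1/(58.0) = 0.08511, so d_i = 11.75 cm.
m = −d_i/d_o = -0.2026.
|h_i| = |m|·h_o = 0.2026 × 8.1 = 1.64 cm. The image is real, inverted and reduced, on the far side of the lens.

1.64 cm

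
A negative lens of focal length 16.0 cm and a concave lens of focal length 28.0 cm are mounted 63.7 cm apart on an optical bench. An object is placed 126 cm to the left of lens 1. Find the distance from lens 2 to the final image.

Lens 1 is diverging, so f₁ = −16.0 cm.
Lens 1: 1/d_i1 = 1/f₁ − 1/d_o1 = 1/(-16.0) − 1/(126) = -0.07044, so d_i1 = -14.20 cm.
The intermediate image is 14.20 cm to the left of lens 1 (virtual), which is 63.7 − (-14.20) = 77.90 cm to the left of lens 2, so d_o2 = +77.90 cm.
Lens 2 is diverging, so f₂ = −28.0 cm.
Lens 2: 1/d_i2 = 1/f₂ − 1/d_o2 = 1/(-28.0) − 1/(77.90) = -0.04855, so d_i2 = -20.6 cm.
The final image is virtual, 20.6 cm to the left of lens 2 (overall magnification ≈ 0.030).

20.6 cm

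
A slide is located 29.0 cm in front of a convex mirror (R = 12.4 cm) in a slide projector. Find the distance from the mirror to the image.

5.11 cm

f = R/2 = 12.4/2 = 6.200 cm; for a convex mirror, f = -6.200 cm.
Mirror equation: 1/d_i = 1/f − 1/d_o = 1/(-6.200) − 1/(29.0) = -0.1613 − 0.03448 = -0.1958, so d_i = -5.11 cm.
The image is virtual, upright and reduced, behind the mirror.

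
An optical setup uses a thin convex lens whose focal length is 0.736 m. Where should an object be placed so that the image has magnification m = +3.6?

0.532 m

m = −d_i/d_o ⇒ d_i = −m·d_o.
1/f = 1/d_o + 1/d_i = 1/d_o − 1/(m·d_o) = (1 − 1/m)/d_o, so d_o = f(1 − 1/m) = (0.7360)(1 − 1/(+3.6)) = 0.532 m.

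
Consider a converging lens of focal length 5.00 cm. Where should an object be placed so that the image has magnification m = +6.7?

m = −d_i/d_o ⇒ d_i = −m·d_o.
1/f = 1/d_o + 1/d_i = 1/d_o − 1/(m·d_o) = (1 − 1/m)/d_o, so d_o = f(1 − 1/m) = (5.000)(1 − 1/(+6.7)) = 4.25 cm.

4.25 cm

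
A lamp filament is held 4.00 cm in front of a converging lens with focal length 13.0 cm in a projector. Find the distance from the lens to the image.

5.78 cm

Thin-lens equation: 1/v = 1/f − 1/u = 1/(13.00) − 1/(4.00) = 0.07692 − 0.2500 = -0.1731, so v = -5.78 cm.
The image is virtual, upright and enlarged, on the same side as the object.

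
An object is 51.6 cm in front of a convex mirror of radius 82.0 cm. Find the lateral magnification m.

f = R/2 = 82.0/2 = 41.00 cm; for a convex mirror, f = -41.00 cm.
1/d_i = 1/f − 1/d_o = 1/(-41.00) − 1/(51.6) = -0.04377, so d_i = -22.85 cm.
m = −d_i/d_o = −(-22.85)/(51.6) = +0.443.
The image is virtual, upright and reduced, behind the mirror.

m = +0.443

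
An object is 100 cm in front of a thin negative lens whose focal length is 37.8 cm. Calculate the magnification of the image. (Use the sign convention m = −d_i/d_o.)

m = +0.274

For a negative lens, f = -37.8 cm.
1/d_i = 1/f − 1/d_o = 1/(-37.80) − 1/(100) = -0.03646, so d_i = -27.43 cm.
m = −d_i/d_o = −(-27.43)/(100) = +0.274.
The image is virtual, upright and reduced, on the same side as the object.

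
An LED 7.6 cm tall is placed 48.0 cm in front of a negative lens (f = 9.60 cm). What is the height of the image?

For a negative lens, f = -9.60 cm.
1/d_i = 1/f − 1/d_o = 1/(-9.600) − 1/(48.0) = -0.1250, so d_i = -8.000 cm.
m = −d_i/d_o = +0.1667.
|h_i| = |m|·h_o = 0.1667 × 7.6 = 1.27 cm. The image is virtual, upright and reduced, on the same side as the object.

1.27 cm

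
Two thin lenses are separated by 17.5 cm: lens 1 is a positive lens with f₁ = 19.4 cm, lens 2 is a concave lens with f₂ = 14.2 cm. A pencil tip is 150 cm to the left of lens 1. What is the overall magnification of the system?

Lens 1: 1/d_i1 = 1/(19.4) − 1/(150) = 0.04488, so d_i1 = 22.28 cm; m₁ = −d_i1/d_o1 = -0.1485.
d_o2 = 17.5 − (22.28) = -4.780 cm (virtual object).
f₂ = −14.2 cm (diverging).
Lens 2: 1/d_i2 = 1/(-14.2) − 1/(-4.780) = 0.1388, so d_i2 = 7.206 cm; m₂ = −d_i2/d_o2 = +1.507.
m = m₁·m₂ = (-0.1485)(+1.507) = -0.224.

m = -0.224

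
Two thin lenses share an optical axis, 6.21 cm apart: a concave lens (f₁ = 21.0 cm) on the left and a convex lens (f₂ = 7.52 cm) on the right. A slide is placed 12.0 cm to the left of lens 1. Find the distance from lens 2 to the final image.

Lens 1 is diverging, so f₁ = −21.0 cm.
Lens 1: 1/d_i1 = 1/f₁ − 1/d_o1 = 1/(-21.0) − 1/(12.0) = -0.1310, so d_i1 = -7.636 cm.
The intermediate image is 7.636 cm to the left of lens 1 (virtual), which is 6.21 − (-7.636) = 13.85 cm to the left of lens 2, so d_o2 = +13.85 cm.
Lens 2: 1/d_i2 = 1/f₂ − 1/d_o2 = 1/(7.52) − 1/(13.85) = 0.06078, so d_i2 = 16.5 cm.
The final image is real, 16.5 cm to the right of lens 2 (overall magnification ≈ -0.76).

16.5 cm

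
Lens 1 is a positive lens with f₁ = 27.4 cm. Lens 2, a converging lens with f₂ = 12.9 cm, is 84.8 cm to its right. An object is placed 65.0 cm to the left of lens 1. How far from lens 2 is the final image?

Lens 1: 1/d_i1 = 1/f₁ − 1/d_o1 = 1/(27.4) − 1/(65.0) = 0.02111, so d_i1 = 47.37 cm.
The intermediate image is 47.37 cm to the right of lens 1, which is 84.8 − (47.37) = 37.43 cm to the left of lens 2, so d_o2 = +37.43 cm.
Lens 2: 1/d_i2 = 1/f₂ − 1/d_o2 = 1/(12.9) − 1/(37.43) = 0.05080, so d_i2 = 19.7 cm.
The final image is real, 19.7 cm to the right of lens 2 (overall magnification ≈ 0.38).

19.7 cm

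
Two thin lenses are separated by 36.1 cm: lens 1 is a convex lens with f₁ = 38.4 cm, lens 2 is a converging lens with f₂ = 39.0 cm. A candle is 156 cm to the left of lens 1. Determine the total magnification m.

Lens 1: 1/d_i1 = 1/(38.4) − 1/(156) = 0.01963, so d_i1 = 50.94 cm; m₁ = −d_i1/d_o1 = -0.3265.
d_o2 = 36.1 − (50.94) = -14.84 cm (virtual object).
Lens 2: 1/d_i2 = 1/(39.0) − 1/(-14.84) = 0.09303, so d_i2 = 10.75 cm; m₂ = −d_i2/d_o2 = +0.7244.
m = m₁·m₂ = (-0.3265)(+0.7244) = -0.237.

m = -0.237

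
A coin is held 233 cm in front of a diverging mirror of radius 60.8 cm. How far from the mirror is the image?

26.9 cm

f = R/2 = 60.8/2 = 30.40 cm; for a diverging mirror, f = -30.40 cm.
Mirror equation: 1/d_i = 1/f − 1/d_o = 1/(-30.40) − 1/(233) = -0.03289 − 0.004292 = -0.03719, so d_i = -26.9 cm.
The image is virtual, upright and reduced, behind the mirror.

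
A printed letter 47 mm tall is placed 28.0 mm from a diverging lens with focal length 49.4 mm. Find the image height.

For a diverging lens, f = -49.4 mm.
1/d_i = 1/f − 1/d_o = 1/(-49.40) − 1/(28.0) = -0.05596, so d_i = -17.87 mm.
m = −d_i/d_o = +0.6382.
|h_i| = |m|·h_o = 0.6382 × 47 = 30.0 mm. The image is virtual, upright and reduced, on the same side as the object.

30.0 mm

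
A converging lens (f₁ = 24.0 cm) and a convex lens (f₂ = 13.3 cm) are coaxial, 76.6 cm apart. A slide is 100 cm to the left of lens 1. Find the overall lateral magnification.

m = +0.132

Lens 1: 1/d_i1 = 1/(24.0) − 1/(100) = 0.03167, so d_i1 = 31.58 cm; m₁ = −d_i1/d_o1 = -0.3158.
d_o2 = 76.6 − (31.58) = 45.02 cm.
Lens 2: 1/d_i2 = 1/(13.3) − 1/(45.02) = 0.05298, so d_i2 = 18.88 cm; m₂ = −d_i2/d_o2 = -0.4193.
m = m₁·m₂ = (-0.3158)(-0.4193) = +0.132.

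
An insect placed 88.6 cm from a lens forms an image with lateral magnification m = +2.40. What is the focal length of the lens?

f = 152 cm (converging)

m = −d_i/d_o ⇒ d_i = −m·d_o = −(+2.40)·(88.6) = -212.6 cm.
1/f = 1/d_o + 1/d_i = 1/(88.6) + 1/(-212.6) = 0.006583, so f = 152 cm.
Since f is positive, the lens is converging.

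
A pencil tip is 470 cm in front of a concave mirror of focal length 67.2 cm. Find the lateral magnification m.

m = -0.167

1/d_i = 1/f − 1/d_o = 1/(67.20) − 1/(470) = 0.01275, so d_i = 78.41 cm.
m = −d_i/d_o = −(78.41)/(470) = -0.167.
The image is real, inverted and reduced, in front of the mirror.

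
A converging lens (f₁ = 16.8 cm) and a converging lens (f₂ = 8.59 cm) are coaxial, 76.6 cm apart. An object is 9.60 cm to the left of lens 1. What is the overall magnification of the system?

Lens 1: 1/d_i1 = 1/(16.8) − 1/(9.60) = -0.04464, so d_i1 = -22.40 cm; m₁ = −d_i1/d_o1 = +2.333.
d_o2 = 76.6 − (-22.40) = 99.00 cm.
Lens 2: 1/d_i2 = 1/(8.59) − 1/(99.00) = 0.1063, so d_i2 = 9.406 cm; m₂ = −d_i2/d_o2 = -0.09501.
m = m₁·m₂ = (+2.333)(-0.09501) = -0.222.

m = -0.222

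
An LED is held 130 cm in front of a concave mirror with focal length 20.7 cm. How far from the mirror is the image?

Mirror equation: 1/d_i = 1/f − 1/d_o = 1/(20.70) − 1/(130) = 0.04831 − 0.007692 = 0.04062, so d_i = 24.6 cm.
The image is real, inverted and reduced, in front of the mirror.

24.6 cm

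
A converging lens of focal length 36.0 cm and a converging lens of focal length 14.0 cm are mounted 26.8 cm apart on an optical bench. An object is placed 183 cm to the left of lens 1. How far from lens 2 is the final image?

7.88 cm

Lens 1: 1/d_i1 = 1/f₁ − 1/d_o1 = 1/(36.0) − 1/(183) = 0.02231, so d_i1 = 44.82 cm.
The intermediate image is 44.82 cm to the right of lens 1, which lies 18.02 cm to the right of lens 2 — a virtual object — so d_o2 = −18.02 cm.
Lens 2: 1/d_i2 = 1/f₂ − 1/d_o2 = 1/(14.0) − 1/(-18.02) = 0.1269, so d_i2 = 7.88 cm.
The final image is real, 7.88 cm to the right of lens 2 (overall magnification ≈ -0.11).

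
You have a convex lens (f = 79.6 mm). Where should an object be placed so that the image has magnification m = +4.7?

62.7 mm

m = −d_i/d_o ⇒ d_i = −m·d_o.
1/f = 1/d_o + 1/d_i = 1/d_o − 1/(m·d_o) = (1 − 1/m)/d_o, so d_o = f(1 − 1/m) = (79.60)(1 − 1/(+4.7)) = 62.7 mm.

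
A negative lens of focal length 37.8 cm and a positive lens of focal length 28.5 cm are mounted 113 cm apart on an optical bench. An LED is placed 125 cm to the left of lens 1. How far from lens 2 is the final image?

35.7 cm

Lens 1 is diverging, so f₁ = −37.8 cm.
Lens 1: 1/d_i1 = 1/f₁ − 1/d_o1 = 1/(-37.8) − 1/(125) = -0.03446, so d_i1 = -29.02 cm.
The intermediate image is 29.02 cm to the left of lens 1 (virtual), which is 113 − (-29.02) = 142.0 cm to the left of lens 2, so d_o2 = +142.0 cm.
Lens 2: 1/d_i2 = 1/f₂ − 1/d_o2 = 1/(28.5) − 1/(142.0) = 0.02805, so d_i2 = 35.7 cm.
The final image is real, 35.7 cm to the right of lens 2 (overall magnification ≈ -0.058).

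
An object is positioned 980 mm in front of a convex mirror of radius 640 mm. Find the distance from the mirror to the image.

241 mm

f = R/2 = 640/2 = 320.0 mm; for a convex mirror, f = -320.0 mm.
Mirror equation: 1/v = 1/f − 1/u = 1/(-320.0) − 1/(980) = -0.003125 − 0.001020 = -0.004145, so v = -241 mm.
The image is virtual, upright and reduced, behind the mirror.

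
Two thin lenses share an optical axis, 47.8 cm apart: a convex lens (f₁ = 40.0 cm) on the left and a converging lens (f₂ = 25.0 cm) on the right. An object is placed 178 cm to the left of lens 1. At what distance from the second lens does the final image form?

Lens 1: 1/d_i1 = 1/f₁ − 1/d_o1 = 1/(40.0) − 1/(178) = 0.01938, so d_i1 = 51.59 cm.
The intermediate image is 51.59 cm to the right of lens 1, which lies 3.790 cm to the right of lens 2 — a virtual object — so d_o2 = −3.790 cm.
Lens 2: 1/d_i2 = 1/f₂ − 1/d_o2 = 1/(25.0) − 1/(-3.790) = 0.3039, so d_i2 = 3.29 cm.
The final image is real, 3.29 cm to the right of lens 2 (overall magnification ≈ -0.25).

3.29 cm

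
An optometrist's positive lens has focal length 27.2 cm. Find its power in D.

f = 27.2 cm = 0.272 m.
P = 1/f = 1/(0.272 m) = +3.68 D.

P = +3.68 D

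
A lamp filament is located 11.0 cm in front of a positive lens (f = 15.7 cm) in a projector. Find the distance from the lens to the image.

36.7 cm

Lens equation: 1/s_i = 1/f − 1/s_o = 1/(15.70) − 1/(11.0) = 0.06369 − 0.09091 = -0.02721, so s_i = -36.7 cm.
The image is virtual, upright and enlarged, on the same side as the object.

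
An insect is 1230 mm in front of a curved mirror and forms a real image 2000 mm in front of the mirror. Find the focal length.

Real image ⇒ d_i = +2000 mm.
1/f = 1/d_o + 1/d_i = 1/(1230) + 1/(2000) = 0.001313, so f = 762 mm.
Since f is positive, the curved mirror is concave.

f = 762 mm (concave)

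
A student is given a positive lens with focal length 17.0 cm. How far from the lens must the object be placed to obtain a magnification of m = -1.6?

27.6 cm

m = −d_i/d_o ⇒ d_i = −m·d_o.
1/f = 1/d_o + 1/d_i = 1/d_o − 1/(m·d_o) = (1 − 1/m)/d_o, so d_o = f(1 − 1/m) = (17.00)(1 − 1/(-1.6)) = 27.6 cm.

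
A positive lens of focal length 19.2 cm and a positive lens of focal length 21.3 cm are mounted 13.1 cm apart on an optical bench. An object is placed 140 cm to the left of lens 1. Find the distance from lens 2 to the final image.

Lens 1: 1/d_i1 = 1/f₁ − 1/d_o1 = 1/(19.2) − 1/(140) = 0.04494, so d_i1 = 22.25 cm.
The intermediate image is 22.25 cm to the right of lens 1, which lies 9.150 cm to the right of lens 2 — a virtual object — so d_o2 = −9.150 cm.
Lens 2: 1/d_i2 = 1/f₂ − 1/d_o2 = 1/(21.3) − 1/(-9.150) = 0.1562, so d_i2 = 6.40 cm.
The final image is real, 6.40 cm to the right of lens 2 (overall magnification ≈ -0.11).

6.40 cm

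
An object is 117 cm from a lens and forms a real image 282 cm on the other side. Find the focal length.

Real image ⇒ d_i = +282 cm.
1/f = 1/d_o + 1/d_i = 1/(117) + 1/(282) = 0.01209, so f = 82.7 cm.
Since f is positive, the lens is converging.

f = 82.7 cm (converging)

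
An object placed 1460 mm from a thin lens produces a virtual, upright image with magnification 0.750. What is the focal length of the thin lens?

m = −d_i/d_o ⇒ d_i = −m·d_o = −(+0.750)·(1460) = -1095 mm.
1/f = 1/d_o + 1/d_i = 1/(1460) + 1/(-1095) = -0.0002283, so f = -4380 mm.
Since f is negative, the thin lens is diverging.

f = -4380 mm (diverging)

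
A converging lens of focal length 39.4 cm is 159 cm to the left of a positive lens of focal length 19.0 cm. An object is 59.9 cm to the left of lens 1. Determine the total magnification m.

Lens 1: 1/d_i1 = 1/(39.4) − 1/(59.9) = 0.008686, so d_i1 = 115.1 cm; m₁ = −d_i1/d_o1 = -1.922.
d_o2 = 159 − (115.1) = 43.90 cm.
Lens 2: 1/d_i2 = 1/(19.0) − 1/(43.90) = 0.02985, so d_i2 = 33.50 cm; m₂ = −d_i2/d_o2 = -0.7631.
m = m₁·m₂ = (-1.922)(-0.7631) = +1.47.

m = +1.47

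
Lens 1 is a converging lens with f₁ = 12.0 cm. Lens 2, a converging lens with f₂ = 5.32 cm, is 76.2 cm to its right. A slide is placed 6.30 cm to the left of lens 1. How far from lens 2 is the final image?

5.66 cm

Lens 1: 1/d_i1 = 1/f₁ − 1/d_o1 = 1/(12.0) − 1/(6.30) = -0.07540, so d_i1 = -13.26 cm.
The intermediate image is 13.26 cm to the left of lens 1 (virtual), which is 76.2 − (-13.26) = 89.46 cm to the left of lens 2, so d_o2 = +89.46 cm.
Lens 2: 1/d_i2 = 1/f₂ − 1/d_o2 = 1/(5.32) − 1/(89.46) = 0.1768, so d_i2 = 5.66 cm.
The final image is real, 5.66 cm to the right of lens 2 (overall magnification ≈ -0.13).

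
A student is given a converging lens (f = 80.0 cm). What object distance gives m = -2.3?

m = −d_i/d_o ⇒ d_i = −m·d_o.
1/f = 1/d_o + 1/d_i = 1/d_o − 1/(m·d_o) = (1 − 1/m)/d_o, so d_o = f(1 − 1/m) = (80.00)(1 − 1/(-2.3)) = 115 cm.

115 cm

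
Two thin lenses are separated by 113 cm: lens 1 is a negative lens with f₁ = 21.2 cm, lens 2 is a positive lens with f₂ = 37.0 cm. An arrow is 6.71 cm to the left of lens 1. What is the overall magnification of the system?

f₁ = −21.2 cm (diverging).
Lens 1: 1/d_i1 = 1/(-21.2) − 1/(6.71) = -0.1962, so d_i1 = -5.097 cm; m₁ = −d_i1/d_o1 = +0.7596.
d_o2 = 113 − (-5.097) = 118.1 cm.
Lens 2: 1/d_i2 = 1/(37.0) − 1/(118.1) = 0.01856, so d_i2 = 53.88 cm; m₂ = −d_i2/d_o2 = -0.4562.
m = m₁·m₂ = (+0.7596)(-0.4562) = -0.347.

m = -0.347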